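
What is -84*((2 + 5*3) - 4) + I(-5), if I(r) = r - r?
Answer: -1092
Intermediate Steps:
I(r) = 0
-84*((2 + 5*3) - 4) + I(-5) = -84*((2 + 5*3) - 4) + 0 = -84*((2 + 15) - 4) + 0 = -84*(17 - 4) + 0 = -84*13 + 0 = -14*78 + 0 = -1092 + 0 = -1092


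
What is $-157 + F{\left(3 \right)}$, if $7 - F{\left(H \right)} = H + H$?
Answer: $-156$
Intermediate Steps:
$F{\left(H \right)} = 7 - 2 H$ ($F{\left(H \right)} = 7 - \left(H + H\right) = 7 - 2 H$)
$-157 + F{\left(3 \right)} = -157 + \left(7 - 6\right) = -157 + 1 = -156$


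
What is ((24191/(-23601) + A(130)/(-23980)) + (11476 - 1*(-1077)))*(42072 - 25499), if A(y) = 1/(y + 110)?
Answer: 9418522218364618609/45276158400 ≈ 2.0802e+8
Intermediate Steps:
A(y) = 1/(110 + y)
((24191/(-23601) + A(130)/(-23980)) + (11476 - 1*(-1077)))*(42072 - 25499) = ((24191/(-23601) + 1/((110 + 130)*(-23980))) + (11476 - 1*(-1077)))*(42072 - 25499) = ((24191*(-1/23601) - 1/23980/240) + (11476 + 1077))*16573 = ((-24191/23601 + (1/240)*(-1/23980)) + 12553)*16573 = ((-24191/23601 - 1/5755200) + 12553)*16573 = (-46408022267/45276158400 + 12553)*16573 = (568305208372933/45276158400)*16573 = 9418522218364618609/45276158400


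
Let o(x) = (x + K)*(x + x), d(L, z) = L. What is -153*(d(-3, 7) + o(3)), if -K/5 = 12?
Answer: 52785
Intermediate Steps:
K = -60 (K = -5*12 = -60)
o(x) = 2*x*(-60 + x) (o(x) = (x - 60)*(x + x) = (-60 + x)*(2*x) = 2*x*(-60 + x))
-153*(d(-3, 7) + o(3)) = -153*(-3 + 2*3*(-60 + 3)) = -153*(-3 + 2*3*(-57)) = -153*(-3 - 342) = -153*(-345) = 52785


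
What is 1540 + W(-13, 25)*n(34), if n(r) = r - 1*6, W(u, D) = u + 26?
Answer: 1904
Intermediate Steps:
W(u, D) = 26 + u
n(r) = -6 + r (n(r) = r - 6 = -6 + r)
1540 + W(-13, 25)*n(34) = 1540 + (26 - 13)*(-6 + 34) = 1540 + 13*28 = 1540 + 364 = 1904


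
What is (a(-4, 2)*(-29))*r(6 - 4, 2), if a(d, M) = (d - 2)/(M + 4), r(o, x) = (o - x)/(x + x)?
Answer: 0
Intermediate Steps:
r(o, x) = (o - x)/(2*x) (r(o, x) = (o - x)/((2*x)) = (o - x)*(1/(2*x)) = (o - x)/(2*x))
a(d, M) = (-2 + d)/(4 + M)
(a(-4, 2)*(-29))*r(6 - 4, 2) = (((-2 - 4)/(4 + 2))*(-29))*((½)*((6 - 4) - 1*2)/2) = ((-6/6)*(-29))*((½)*(½)*(2 - 2)) = (((⅙)*(-6))*(-29))*((½)*(½)*0) = -1*(-29)*0 = 29*0 = 0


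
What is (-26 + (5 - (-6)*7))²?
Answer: 441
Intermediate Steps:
(-26 + (5 - (-6)*7))² = (-26 + (5 - 6*(-7)))² = (-26 + (5 + 42))² = (-26 + 47)² = 21² = 441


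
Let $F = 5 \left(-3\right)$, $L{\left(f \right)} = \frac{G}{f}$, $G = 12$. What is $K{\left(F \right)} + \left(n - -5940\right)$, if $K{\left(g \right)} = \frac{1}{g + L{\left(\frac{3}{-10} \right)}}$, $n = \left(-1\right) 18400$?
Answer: $- \frac{685301}{55} \approx -12460.0$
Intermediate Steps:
$n = -18400$
$L{\left(f \right)} = \frac{12}{f}$
$F = -15$
$K{\left(g \right)} = \frac{1}{-40 + g}$ ($K{\left(g \right)} = \frac{1}{g + \frac{12}{3 \frac{1}{-10}}} = \frac{1}{g + \frac{12}{3 \left(- \frac{1}{10}\right)}} = \frac{1}{g + \frac{12}{- \frac{3}{10}}} = \frac{1}{g + 12 \left(- \frac{10}{3}\right)} = \frac{1}{g - 40} = \frac{1}{-40 + g}$)
$K{\left(F \right)} + \left(n - -5940\right) = \frac{1}{-40 - 15} - 12460 = \frac{1}{-55} + \left(-18400 + 5940\right) = - \frac{1}{55} - 12460 = - \frac{685301}{55}$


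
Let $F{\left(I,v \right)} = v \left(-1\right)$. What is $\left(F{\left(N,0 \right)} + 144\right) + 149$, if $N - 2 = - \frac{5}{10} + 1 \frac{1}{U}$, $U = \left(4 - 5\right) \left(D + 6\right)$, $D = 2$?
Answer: $293$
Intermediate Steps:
$U = -8$ ($U = \left(4 - 5\right) \left(2 + 6\right) = \left(-1\right) 8 = -8$)
$N = \frac{11}{8}$ ($N = 2 + \left(- \frac{5}{10} + 1 \frac{1}{-8}\right) = 2 + \left(\left(-5\right) \frac{1}{10} + 1 \left(- \frac{1}{8}\right)\right) = 2 - \frac{5}{8} = \frac{11}{8} \approx 1.375$)
$F{\left(I,v \right)} = - v$
$\left(F{\left(N,0 \right)} + 144\right) + 149 = \left(\left(-1\right) 0 + 144\right) + 149 = \left(0 + 144\right) + 149 = 144 + 149 = 293$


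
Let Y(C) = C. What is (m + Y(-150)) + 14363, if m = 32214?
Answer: 46427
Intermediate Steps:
(m + Y(-150)) + 14363 = (32214 - 150) + 14363 = 32064 + 14363 = 46427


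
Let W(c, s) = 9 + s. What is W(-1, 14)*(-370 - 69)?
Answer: -10097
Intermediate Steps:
W(-1, 14)*(-370 - 69) = (9 + 14)*(-370 - 69) = 23*(-439) = -10097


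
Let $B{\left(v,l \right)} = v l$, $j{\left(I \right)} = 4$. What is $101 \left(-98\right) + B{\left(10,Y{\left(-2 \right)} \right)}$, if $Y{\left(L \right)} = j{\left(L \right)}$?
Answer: $-9858$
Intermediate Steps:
$Y{\left(L \right)} = 4$
$B{\left(v,l \right)} = l v$
$101 \left(-98\right) + B{\left(10,Y{\left(-2 \right)} \right)} = 101 \left(-98\right) + 4 \cdot 10 = -9898 + 40 = -9858$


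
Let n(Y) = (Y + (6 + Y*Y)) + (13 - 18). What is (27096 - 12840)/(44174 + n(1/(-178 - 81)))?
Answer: 318768912/987767639 ≈ 0.32272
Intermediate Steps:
n(Y) = 1 + Y + Y² (n(Y) = (Y + (6 + Y²)) - 5 = (6 + Y + Y²) - 5 = 1 + Y + Y²)
(27096 - 12840)/(44174 + n(1/(-178 - 81))) = (27096 - 12840)/(44174 + (1 + 1/(-178 - 81) + (1/(-178 - 81))²)) = 14256/(44174 + (1 + 1/(-259) + (1/(-259))²)) = 14256/(44174 + (1 - 1/259 + (-1/259)²)) = 14256/(44174 + (1 - 1/259 + 1/67081)) = 14256/(44174 + 66823/67081) = 14256/(2963302917/67081) = 14256*(67081/2963302917) = 318768912/987767639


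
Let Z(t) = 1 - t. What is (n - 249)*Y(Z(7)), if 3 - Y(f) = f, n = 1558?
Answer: 11781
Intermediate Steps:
Y(f) = 3 - f
(n - 249)*Y(Z(7)) = (1558 - 249)*(3 - (1 - 1*7)) = 1309*(3 - (1 - 7)) = 1309*(3 - 1*(-6)) = 1309*(3 + 6) = 1309*9 = 11781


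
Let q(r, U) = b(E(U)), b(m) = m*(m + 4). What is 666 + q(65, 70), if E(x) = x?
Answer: 5846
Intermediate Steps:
b(m) = m*(4 + m)
q(r, U) = U*(4 + U)
666 + q(65, 70) = 666 + 70*(4 + 70) = 666 + 70*74 = 666 + 5180 = 5846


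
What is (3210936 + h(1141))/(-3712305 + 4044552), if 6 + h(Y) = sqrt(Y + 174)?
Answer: 1070310/110749 + sqrt(1315)/332247 ≈ 9.6644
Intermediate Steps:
h(Y) = -6 + sqrt(174 + Y) (h(Y) = -6 + sqrt(Y + 174) = -6 + sqrt(174 + Y))
(3210936 + h(1141))/(-3712305 + 4044552) = (3210936 + (-6 + sqrt(174 + 1141)))/(-3712305 + 4044552) = (3210936 + (-6 + sqrt(1315)))/332247 = (3210930 + sqrt(1315))*(1/332247) = 1070310/110749 + sqrt(1315)/332247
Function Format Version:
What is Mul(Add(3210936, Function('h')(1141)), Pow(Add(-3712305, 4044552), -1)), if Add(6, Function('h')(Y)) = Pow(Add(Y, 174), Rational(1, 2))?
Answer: Add(Rational(1070310, 110749), Mul(Rational(1, 332247), Pow(1315, Rational(1, 2)))) ≈ 9.6644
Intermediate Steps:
Function('h')(Y) = Add(-6, Pow(Add(174, Y), Rational(1, 2))) (Function('h')(Y) = Add(-6, Pow(Add(Y, 174), Rational(1, 2))) = Add(-6, Pow(Add(174, Y), Rational(1, 2))))
Mul(Add(3210936, Function('h')(1141)), Pow(Add(-3712305, 4044552), -1)) = Mul(Add(3210936, Add(-6, Pow(Add(174, 1141), Rational(1, 2)))), Pow(Add(-3712305, 4044552), -1)) = Mul(Add(3210936, Add(-6, Pow(1315, Rational(1, 2)))), Pow(332247, -1)) = Mul(Add(3210930, Pow(1315, Rational(1, 2))), Rational(1, 332247)) = Add(Rational(1070310, 110749), Mul(Rational(1, 332247), Pow(1315, Rational(1, 2))))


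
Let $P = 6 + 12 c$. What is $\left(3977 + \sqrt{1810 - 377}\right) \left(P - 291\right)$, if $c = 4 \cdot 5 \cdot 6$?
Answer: $4593435 + 1155 \sqrt{1433} \approx 4.6372 \cdot 10^{6}$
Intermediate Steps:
$c = 120$ ($c = 20 \cdot 6 = 120$)
$P = 1446$ ($P = 6 + 12 \cdot 120 = 6 + 1440 = 1446$)
$\left(3977 + \sqrt{1810 - 377}\right) \left(P - 291\right) = \left(3977 + \sqrt{1810 - 377}\right) \left(1446 - 291\right) = \left(3977 + \sqrt{1433}\right) 1155 = 4593435 + 1155 \sqrt{1433}$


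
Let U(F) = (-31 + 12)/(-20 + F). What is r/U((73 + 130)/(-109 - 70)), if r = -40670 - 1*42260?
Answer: -313724190/3401 ≈ -92245.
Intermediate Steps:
U(F) = -19/(-20 + F)
r = -82930 (r = -40670 - 42260 = -82930)
r/U((73 + 130)/(-109 - 70)) = -(1658600/19 - 82930*(73 + 130)/(19*(-109 - 70))) = -82930/((-19/(-20 + 203/(-179)))) = -82930/((-19/(-20 + 203*(-1/179)))) = -82930/((-19/(-20 - 203/179))) = -82930/((-19/(-3783/179))) = -82930/((-19*(-179/3783))) = -82930/3401/3783 = -82930*3783/3401 = -313724190/3401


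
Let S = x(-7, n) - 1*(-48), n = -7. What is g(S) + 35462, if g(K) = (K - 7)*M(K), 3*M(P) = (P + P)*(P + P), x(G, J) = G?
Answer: 335002/3 ≈ 1.1167e+5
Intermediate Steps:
M(P) = 4*P²/3 (M(P) = ((P + P)*(P + P))/3 = ((2*P)*(2*P))/3 = (4*P²)/3 = 4*P²/3)
S = 41 (S = -7 - 1*(-48) = -7 + 48 = 41)
g(K) = 4*K²*(-7 + K)/3 (g(K) = (K - 7)*(4*K²/3) = (-7 + K)*(4*K²/3) = 4*K²*(-7 + K)/3)
g(S) + 35462 = (4/3)*41²*(-7 + 41) + 35462 = (4/3)*1681*34 + 35462 = 228616/3 + 35462 = 335002/3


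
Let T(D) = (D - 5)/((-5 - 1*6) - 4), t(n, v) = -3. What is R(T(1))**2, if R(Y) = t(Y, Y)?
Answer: 9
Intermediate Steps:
T(D) = 1/3 - D/15 (T(D) = (-5 + D)/((-5 - 6) - 4) = (-5 + D)/(-11 - 4) = (-5 + D)/(-15) = (-5 + D)*(-1/15) = 1/3 - D/15)
R(Y) = -3
R(T(1))**2 = (-3)**2 = 9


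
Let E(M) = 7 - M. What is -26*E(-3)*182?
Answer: -47320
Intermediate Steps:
-26*E(-3)*182 = -26*(7 - 1*(-3))*182 = -26*(7 + 3)*182 = -26*10*182 = -260*182 = -47320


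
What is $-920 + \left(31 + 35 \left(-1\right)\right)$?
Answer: $-924$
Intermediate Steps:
$-920 + \left(31 + 35 \left(-1\right)\right) = -920 + \left(31 - 35\right) = -920 - 4 = -924$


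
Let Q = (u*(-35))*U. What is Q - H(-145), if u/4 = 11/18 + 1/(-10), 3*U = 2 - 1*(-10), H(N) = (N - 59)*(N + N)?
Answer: -535016/9 ≈ -59446.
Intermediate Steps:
H(N) = 2*N*(-59 + N) (H(N) = (-59 + N)*(2*N) = 2*N*(-59 + N))
U = 4 (U = (2 - 1*(-10))/3 = (2 + 10)/3 = (⅓)*12 = 4)
u = 92/45 (u = 4*(11/18 + 1/(-10)) = 4*(11*(1/18) + 1*(-⅒)) = 4*(11/18 - ⅒) = 4*(23/45) = 92/45 ≈ 2.0444)
Q = -2576/9 (Q = ((92/45)*(-35))*4 = -644/9*4 = -2576/9 ≈ -286.22)
Q - H(-145) = -2576/9 - 2*(-145)*(-59 - 145) = -2576/9 - 2*(-145)*(-204) = -2576/9 - 1*59160 = -2576/9 - 59160 = -535016/9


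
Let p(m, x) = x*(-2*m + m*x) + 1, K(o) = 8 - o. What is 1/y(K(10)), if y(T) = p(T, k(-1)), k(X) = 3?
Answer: -1/5 ≈ -0.20000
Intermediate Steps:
p(m, x) = 1 + x*(-2*m + m*x)
y(T) = 1 + 3*T (y(T) = 1 + T*3**2 - 2*T*3 = 1 + T*9 - 6*T = 1 + 9*T - 6*T = 1 + 3*T)
1/y(K(10)) = 1/(1 + 3*(8 - 1*10)) = 1/(1 + 3*(8 - 10)) = 1/(1 + 3*(-2)) = 1/(1 - 6) = 1/(-5) = -1/5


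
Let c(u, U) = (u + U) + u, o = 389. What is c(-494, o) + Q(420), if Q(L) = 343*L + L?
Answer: 143881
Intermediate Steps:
Q(L) = 344*L
c(u, U) = U + 2*u (c(u, U) = (U + u) + u = U + 2*u)
c(-494, o) + Q(420) = (389 + 2*(-494)) + 344*420 = (389 - 988) + 144480 = -599 + 144480 = 143881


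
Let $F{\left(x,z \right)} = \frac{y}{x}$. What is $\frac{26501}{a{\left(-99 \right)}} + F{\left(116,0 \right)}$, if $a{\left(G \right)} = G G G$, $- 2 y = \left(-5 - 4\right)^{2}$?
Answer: $- \frac{84742451}{225109368} \approx -0.37645$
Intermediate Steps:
$y = - \frac{81}{2}$ ($y = - \frac{\left(-5 - 4\right)^{2}}{2} = - \frac{\left(-9\right)^{2}}{2} = \left(- \frac{1}{2}\right) 81 = - \frac{81}{2} \approx -40.5$)
$a{\left(G \right)} = G^{3}$ ($a{\left(G \right)} = G^{2} G = G^{3}$)
$F{\left(x,z \right)} = - \frac{81}{2 x}$
$\frac{26501}{a{\left(-99 \right)}} + F{\left(116,0 \right)} = \frac{26501}{\left(-99\right)^{3}} - \frac{81}{2 \cdot 116} = \frac{26501}{-970299} - \frac{81}{232} = 26501 \left(- \frac{1}{970299}\right) - \frac{81}{232} = - \frac{26501}{970299} - \frac{81}{232} = - \frac{84742451}{225109368}$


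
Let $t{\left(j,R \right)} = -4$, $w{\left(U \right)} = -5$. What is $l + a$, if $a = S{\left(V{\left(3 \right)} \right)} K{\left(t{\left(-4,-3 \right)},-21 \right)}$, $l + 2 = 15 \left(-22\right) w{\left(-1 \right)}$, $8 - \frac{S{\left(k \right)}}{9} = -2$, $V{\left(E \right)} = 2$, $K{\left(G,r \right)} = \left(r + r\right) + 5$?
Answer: $-1682$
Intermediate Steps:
$K{\left(G,r \right)} = 5 + 2 r$ ($K{\left(G,r \right)} = 2 r + 5 = 5 + 2 r$)
$S{\left(k \right)} = 90$ ($S{\left(k \right)} = 72 - -18 = 72 + 18 = 90$)
$l = 1648$ ($l = -2 + 15 \left(-22\right) \left(-5\right) = -2 - -1650 = -2 + 1650 = 1648$)
$a = -3330$ ($a = 90 \left(5 + 2 \left(-21\right)\right) = 90 \left(5 - 42\right) = 90 \left(-37\right) = -3330$)
$l + a = 1648 - 3330 = -1682$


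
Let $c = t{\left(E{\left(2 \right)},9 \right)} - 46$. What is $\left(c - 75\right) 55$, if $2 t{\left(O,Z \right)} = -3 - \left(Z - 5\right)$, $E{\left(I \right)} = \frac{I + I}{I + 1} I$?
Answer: $- \frac{13695}{2} \approx -6847.5$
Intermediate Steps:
$E{\left(I \right)} = \frac{2 I^{2}}{1 + I}$ ($E{\left(I \right)} = \frac{2 I}{1 + I} I = \frac{2 I^{2}}{1 + I}$)
$t{\left(O,Z \right)} = 1 - \frac{Z}{2}$ ($t{\left(O,Z \right)} = \frac{-3 - \left(Z - 5\right)}{2} = \frac{-3 - \left(-5 + Z\right)}{2} = \frac{2 - Z}{2} = 1 - \frac{Z}{2}$)
$c = - \frac{99}{2}$ ($c = \left(1 - \frac{9}{2}\right) - 46 = - \frac{7}{2} - 46 = - \frac{99}{2} \approx -49.5$)
$\left(c - 75\right) 55 = \left(- \frac{99}{2} - 75\right) 55 = \left(- \frac{249}{2}\right) 55 = - \frac{13695}{2}$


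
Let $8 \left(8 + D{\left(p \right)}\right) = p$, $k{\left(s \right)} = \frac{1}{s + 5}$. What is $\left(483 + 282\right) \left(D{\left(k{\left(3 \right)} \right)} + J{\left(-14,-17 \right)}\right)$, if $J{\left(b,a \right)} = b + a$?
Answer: $- \frac{1908675}{64} \approx -29823.0$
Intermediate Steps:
$k{\left(s \right)} = \frac{1}{5 + s}$
$D{\left(p \right)} = -8 + \frac{p}{8}$
$J{\left(b,a \right)} = a + b$
$\left(483 + 282\right) \left(D{\left(k{\left(3 \right)} \right)} + J{\left(-14,-17 \right)}\right) = \left(483 + 282\right) \left(\left(-8 + \frac{1}{8 \left(5 + 3\right)}\right) - 31\right) = 765 \left(\left(-8 + \frac{1}{8 \cdot 8}\right) - 31\right) = 765 \left(\left(-8 + \frac{1}{8} \cdot \frac{1}{8}\right) - 31\right) = 765 \left(\left(-8 + \frac{1}{64}\right) - 31\right) = 765 \left(- \frac{511}{64} - 31\right) = 765 \left(- \frac{2495}{64}\right) = - \frac{1908675}{64}$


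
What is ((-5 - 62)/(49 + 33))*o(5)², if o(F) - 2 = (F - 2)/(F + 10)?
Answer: -8107/2050 ≈ -3.9546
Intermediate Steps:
o(F) = 2 + (-2 + F)/(10 + F) (o(F) = 2 + (F - 2)/(F + 10) = 2 + (-2 + F)/(10 + F))
((-5 - 62)/(49 + 33))*o(5)² = ((-5 - 62)/(49 + 33))*(3*(6 + 5)/(10 + 5))² = (-67/82)*(3*11/15)² = (-67*1/82)*(3*(1/15)*11)² = -67*(11/5)²/82 = -67/82*121/25 = -8107/2050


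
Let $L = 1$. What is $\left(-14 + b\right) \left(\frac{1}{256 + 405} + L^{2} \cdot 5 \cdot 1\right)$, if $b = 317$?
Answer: $\frac{1001718}{661} \approx 1515.5$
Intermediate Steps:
$\left(-14 + b\right) \left(\frac{1}{256 + 405} + L^{2} \cdot 5 \cdot 1\right) = \left(-14 + 317\right) \left(\frac{1}{256 + 405} + 1^{2} \cdot 5 \cdot 1\right) = 303 \left(\frac{1}{661} + 1 \cdot 5 \cdot 1\right) = 303 \left(\frac{1}{661} + 5 \cdot 1\right) = 303 \left(\frac{1}{661} + 5\right) = 303 \cdot \frac{3306}{661} = \frac{1001718}{661}$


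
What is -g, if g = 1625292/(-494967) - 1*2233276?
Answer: 368466515728/164989 ≈ 2.2333e+6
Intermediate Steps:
g = -368466515728/164989 (g = 1625292*(-1/494967) - 2233276 = -541764/164989 - 2233276 = -368466515728/164989 ≈ -2.2333e+6)
-g = -1*(-368466515728/164989) = 368466515728/164989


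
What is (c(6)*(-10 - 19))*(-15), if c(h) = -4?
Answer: -1740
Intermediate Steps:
(c(6)*(-10 - 19))*(-15) = -4*(-10 - 19)*(-15) = -4*(-29)*(-15) = 116*(-15) = -1740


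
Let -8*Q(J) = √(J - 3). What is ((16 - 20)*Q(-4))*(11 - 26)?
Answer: -15*I*√7/2 ≈ -19.843*I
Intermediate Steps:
Q(J) = -√(-3 + J)/8 (Q(J) = -√(J - 3)/8 = -√(-3 + J)/8)
((16 - 20)*Q(-4))*(11 - 26) = ((16 - 20)*(-√(-3 - 4)/8))*(11 - 26) = -(-1)*√(-7)/2*(-15) = -(-1)*I*√7/2*(-15) = (I*√7/2)*(-15) = -15*I*√7/2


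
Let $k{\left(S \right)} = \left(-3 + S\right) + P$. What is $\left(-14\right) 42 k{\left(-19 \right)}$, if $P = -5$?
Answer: $15876$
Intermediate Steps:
$k{\left(S \right)} = -8 + S$ ($k{\left(S \right)} = \left(-3 + S\right) - 5 = -8 + S$)
$\left(-14\right) 42 k{\left(-19 \right)} = \left(-14\right) 42 \left(-8 - 19\right) = \left(-588\right) \left(-27\right) = 15876$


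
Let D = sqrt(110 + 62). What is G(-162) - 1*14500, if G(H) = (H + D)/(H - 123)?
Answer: -1377446/95 - 2*sqrt(43)/285 ≈ -14499.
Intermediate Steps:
D = 2*sqrt(43) (D = sqrt(172) = 2*sqrt(43) ≈ 13.115)
G(H) = (H + 2*sqrt(43))/(-123 + H) (G(H) = (H + 2*sqrt(43))/(H - 123) = (H + 2*sqrt(43))/(-123 + H))
G(-162) - 1*14500 = (-162 + 2*sqrt(43))/(-123 - 162) - 1*14500 = (-162 + 2*sqrt(43))/(-285) - 14500 = -(-162 + 2*sqrt(43))/285 - 14500 = (54/95 - 2*sqrt(43)/285) - 14500 = -1377446/95 - 2*sqrt(43)/285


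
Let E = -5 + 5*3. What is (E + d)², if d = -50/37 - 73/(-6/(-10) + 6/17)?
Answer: 41479432225/8982009 ≈ 4618.1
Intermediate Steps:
d = -233635/2997 (d = -50*1/37 - 73/(-6*(-⅒) + 6*(1/17)) = -50/37 - 73/(⅗ + 6/17) = -50/37 - 73/81/85 = -50/37 - 73*85/81 = -50/37 - 6205/81 = -233635/2997 ≈ -77.956)
E = 10 (E = -5 + 15 = 10)
(E + d)² = (10 - 233635/2997)² = (-203665/2997)² = 41479432225/8982009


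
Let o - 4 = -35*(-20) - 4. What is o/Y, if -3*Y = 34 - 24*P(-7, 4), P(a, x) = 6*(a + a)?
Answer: -42/41 ≈ -1.0244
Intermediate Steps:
P(a, x) = 12*a (P(a, x) = 6*(2*a) = 12*a)
o = 700 (o = 4 + (-35*(-20) - 4) = 4 + (700 - 4) = 4 + 696 = 700)
Y = -2050/3 (Y = -(34 - 288*(-7))/3 = -(34 - 24*(-84))/3 = -(34 + 2016)/3 = -1/3*2050 = -2050/3 ≈ -683.33)
o/Y = 700/(-2050/3) = 700*(-3/2050) = -42/41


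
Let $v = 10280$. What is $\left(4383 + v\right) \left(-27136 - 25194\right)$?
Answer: $-767314790$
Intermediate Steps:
$\left(4383 + v\right) \left(-27136 - 25194\right) = \left(4383 + 10280\right) \left(-27136 - 25194\right) = 14663 \left(-52330\right) = -767314790$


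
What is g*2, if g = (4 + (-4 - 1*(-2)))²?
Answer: 8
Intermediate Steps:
g = 4 (g = (4 + (-4 + 2))² = (4 - 2)² = 2² = 4)
g*2 = 4*2 = 8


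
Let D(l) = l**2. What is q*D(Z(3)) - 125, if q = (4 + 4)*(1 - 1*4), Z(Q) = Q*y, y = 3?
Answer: -2069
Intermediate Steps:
Z(Q) = 3*Q (Z(Q) = Q*3 = 3*Q)
q = -24 (q = 8*(1 - 4) = 8*(-3) = -24)
q*D(Z(3)) - 125 = -24*(3*3)**2 - 125 = -24*9**2 - 125 = -24*81 - 125 = -1944 - 125 = -2069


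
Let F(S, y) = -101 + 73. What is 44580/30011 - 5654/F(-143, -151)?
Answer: 85465217/420154 ≈ 203.41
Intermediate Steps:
F(S, y) = -28
44580/30011 - 5654/F(-143, -151) = 44580/30011 - 5654/(-28) = 44580*(1/30011) - 5654*(-1/28) = 44580/30011 + 2827/14 = 85465217/420154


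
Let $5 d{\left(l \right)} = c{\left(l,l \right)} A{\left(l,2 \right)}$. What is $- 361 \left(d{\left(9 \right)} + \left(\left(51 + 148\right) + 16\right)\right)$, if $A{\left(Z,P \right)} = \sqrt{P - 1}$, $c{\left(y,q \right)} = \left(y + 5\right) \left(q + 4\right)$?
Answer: $- \frac{453777}{5} \approx -90755.0$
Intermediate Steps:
$c{\left(y,q \right)} = \left(4 + q\right) \left(5 + y\right)$ ($c{\left(y,q \right)} = \left(5 + y\right) \left(4 + q\right) = \left(4 + q\right) \left(5 + y\right)$)
$A{\left(Z,P \right)} = \sqrt{-1 + P}$
$d{\left(l \right)} = 4 + \frac{l^{2}}{5} + \frac{9 l}{5}$ ($d{\left(l \right)} = \frac{\left(20 + 4 l + 5 l + l l\right) \sqrt{-1 + 2}}{5} = \frac{\left(20 + 4 l + 5 l + l^{2}\right) \sqrt{1}}{5} = \frac{\left(20 + l^{2} + 9 l\right) 1}{5} = \frac{20 + l^{2} + 9 l}{5} = 4 + \frac{l^{2}}{5} + \frac{9 l}{5}$)
$- 361 \left(d{\left(9 \right)} + \left(\left(51 + 148\right) + 16\right)\right) = - 361 \left(\left(4 + \frac{9^{2}}{5} + \frac{9}{5} \cdot 9\right) + \left(\left(51 + 148\right) + 16\right)\right) = - 361 \left(\left(4 + \frac{1}{5} \cdot 81 + \frac{81}{5}\right) + \left(199 + 16\right)\right) = - 361 \left(\left(4 + \frac{81}{5} + \frac{81}{5}\right) + 215\right) = - 361 \left(\frac{182}{5} + 215\right) = \left(-361\right) \frac{1257}{5} = - \frac{453777}{5}$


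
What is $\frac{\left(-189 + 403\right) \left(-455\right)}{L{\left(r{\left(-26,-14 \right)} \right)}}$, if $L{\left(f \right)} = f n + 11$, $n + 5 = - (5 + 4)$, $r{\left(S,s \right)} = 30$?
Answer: $\frac{97370}{409} \approx 238.07$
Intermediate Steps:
$n = -14$ ($n = -5 - \left(5 + 4\right) = -5 - 9 = -14$)
$L{\left(f \right)} = 11 - 14 f$ ($L{\left(f \right)} = f \left(-14\right) + 11 = - 14 f + 11 = 11 - 14 f$)
$\frac{\left(-189 + 403\right) \left(-455\right)}{L{\left(r{\left(-26,-14 \right)} \right)}} = \frac{\left(-189 + 403\right) \left(-455\right)}{11 - 420} = \frac{214 \left(-455\right)}{11 - 420} = - \frac{97370}{-409} = \left(-97370\right) \left(- \frac{1}{409}\right) = \frac{97370}{409}$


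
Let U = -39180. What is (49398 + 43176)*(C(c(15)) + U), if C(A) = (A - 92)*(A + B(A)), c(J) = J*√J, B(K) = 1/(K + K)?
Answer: -3314565783 - 3194276156*√15/25 ≈ -3.8094e+9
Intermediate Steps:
B(K) = 1/(2*K)
c(J) = J^(3/2)
C(A) = (-92 + A)*(A + 1/(2*A)) (C(A) = (A - 92)*(A + 1/(2*A)) = (-92 + A)*(A + 1/(2*A)))
(49398 + 43176)*(C(c(15)) + U) = (49398 + 43176)*((½ + (15^(3/2))² - 1380*√15 - 46*√15/225) - 39180) = 92574*((½ + (15*√15)² - 1380*√15 - 46*√15/225) - 39180) = 92574*((½ + 3375 - 1380*√15 - 46*√15/225) - 39180) = 92574*((6751/2 - 310546*√15/225) - 39180) = 92574*(-71609/2 - 310546*√15/225) = -3314565783 - 3194276156*√15/25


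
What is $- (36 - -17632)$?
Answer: $-17668$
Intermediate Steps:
$- (36 - -17632) = - (36 + 17632) = \left(-1\right) 17668 = -17668$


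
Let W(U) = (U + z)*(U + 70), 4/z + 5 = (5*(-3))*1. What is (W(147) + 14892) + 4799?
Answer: 257733/5 ≈ 51547.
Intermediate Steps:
z = -⅕ (z = 4/(-5 + (5*(-3))*1) = 4/(-5 - 15*1) = 4/(-5 - 15) = 4/(-20) = 4*(-1/20) = -⅕ ≈ -0.20000)
W(U) = (70 + U)*(-⅕ + U) (W(U) = (U - ⅕)*(U + 70) = (-⅕ + U)*(70 + U) = (70 + U)*(-⅕ + U))
(W(147) + 14892) + 4799 = ((-14 + 147² + (349/5)*147) + 14892) + 4799 = ((-14 + 21609 + 51303/5) + 14892) + 4799 = (159278/5 + 14892) + 4799 = 233738/5 + 4799 = 257733/5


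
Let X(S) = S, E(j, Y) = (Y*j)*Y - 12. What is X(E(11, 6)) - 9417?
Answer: -9033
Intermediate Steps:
E(j, Y) = -12 + j*Y**2 (E(j, Y) = j*Y**2 - 12 = -12 + j*Y**2)
X(E(11, 6)) - 9417 = (-12 + 11*6**2) - 9417 = (-12 + 11*36) - 9417 = (-12 + 396) - 9417 = 384 - 9417 = -9033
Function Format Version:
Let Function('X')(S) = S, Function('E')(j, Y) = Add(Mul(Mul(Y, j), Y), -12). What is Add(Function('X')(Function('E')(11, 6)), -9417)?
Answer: -9033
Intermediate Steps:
Function('E')(j, Y) = Add(-12, Mul(j, Pow(Y, 2))) (Function('E')(j, Y) = Add(Mul(j, Pow(Y, 2)), -12) = Add(-12, Mul(j, Pow(Y, 2))))
Add(Function('X')(Function('E')(11, 6)), -9417) = Add(Add(-12, Mul(11, Pow(6, 2))), -9417) = Add(Add(-12, Mul(11, 36)), -9417) = Add(Add(-12, 396), -9417) = Add(384, -9417) = -9033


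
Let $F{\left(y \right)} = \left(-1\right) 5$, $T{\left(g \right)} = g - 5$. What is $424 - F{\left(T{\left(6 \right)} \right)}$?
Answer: $429$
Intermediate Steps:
$T{\left(g \right)} = -5 + g$ ($T{\left(g \right)} = g - 5 = -5 + g$)
$F{\left(y \right)} = -5$
$424 - F{\left(T{\left(6 \right)} \right)} = 424 - -5 = 424 + 5 = 429$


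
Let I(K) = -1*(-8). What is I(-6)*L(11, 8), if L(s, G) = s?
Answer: 88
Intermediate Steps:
I(K) = 8
I(-6)*L(11, 8) = 8*11 = 88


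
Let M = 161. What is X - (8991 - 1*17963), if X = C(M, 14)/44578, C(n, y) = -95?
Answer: 399953721/44578 ≈ 8972.0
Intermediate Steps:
X = -95/44578 ≈ -0.0021311
X - (8991 - 1*17963) = -95/44578 - (8991 - 1*17963) = -95/44578 - (8991 - 17963) = -95/44578 - 1*(-8972) = -95/44578 + 8972 = 399953721/44578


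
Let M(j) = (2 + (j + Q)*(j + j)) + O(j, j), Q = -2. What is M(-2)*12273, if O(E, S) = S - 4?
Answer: 147276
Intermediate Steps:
O(E, S) = -4 + S
M(j) = -2 + j + 2*j*(-2 + j) (M(j) = (2 + (j - 2)*(j + j)) + (-4 + j) = (2 + (-2 + j)*(2*j)) + (-4 + j) = (2 + 2*j*(-2 + j)) + (-4 + j) = -2 + j + 2*j*(-2 + j))
M(-2)*12273 = (-2 - 3*(-2) + 2*(-2)²)*12273 = (-2 + 6 + 2*4)*12273 = (-2 + 6 + 8)*12273 = 12*12273 = 147276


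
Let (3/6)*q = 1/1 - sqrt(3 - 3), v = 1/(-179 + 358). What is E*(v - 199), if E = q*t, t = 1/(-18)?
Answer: 35620/1611 ≈ 22.110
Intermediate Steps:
v = 1/179 ≈ 0.0055866
q = 2 (q = 2*(1/1 - sqrt(3 - 3)) = 2*(1 - sqrt(0)) = 2*(1 - 1*0) = 2*(1 + 0) = 2*1 = 2)
t = -1/18 ≈ -0.055556
E = -1/9 (E = 2*(-1/18) = -1/9 ≈ -0.11111)
E*(v - 199) = -(1/179 - 199)/9 = -1/9*(-35620/179) = 35620/1611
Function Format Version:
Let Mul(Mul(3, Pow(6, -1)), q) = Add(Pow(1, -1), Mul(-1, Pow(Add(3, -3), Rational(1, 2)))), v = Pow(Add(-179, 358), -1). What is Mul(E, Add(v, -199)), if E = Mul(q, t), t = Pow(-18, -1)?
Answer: Rational(35620, 1611) ≈ 22.110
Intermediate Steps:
v = Rational(1, 179) (v = Pow(179, -1) = Rational(1, 179) ≈ 0.0055866)
q = 2 (q = Mul(2, Add(Pow(1, -1), Mul(-1, Pow(Add(3, -3), Rational(1, 2))))) = Mul(2, Add(1, Mul(-1, Pow(0, Rational(1, 2))))) = Mul(2, Add(1, Mul(-1, 0))) = Mul(2, Add(1, 0)) = Mul(2, 1) = 2)
t = Rational(-1, 18) ≈ -0.055556
E = Rational(-1, 9) (E = Mul(2, Rational(-1, 18)) = Rational(-1, 9) ≈ -0.11111)
Mul(E, Add(v, -199)) = Mul(Rational(-1, 9), Add(Rational(1, 179), -199)) = Mul(Rational(-1, 9), Rational(-35620, 179)) = Rational(35620, 1611)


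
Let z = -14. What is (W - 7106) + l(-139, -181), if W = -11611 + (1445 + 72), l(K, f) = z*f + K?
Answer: -14805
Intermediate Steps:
l(K, f) = K - 14*f (l(K, f) = -14*f + K = K - 14*f)
W = -10094 (W = -11611 + 1517 = -10094)
(W - 7106) + l(-139, -181) = (-10094 - 7106) + (-139 - 14*(-181)) = -17200 + (-139 + 2534) = -17200 + 2395 = -14805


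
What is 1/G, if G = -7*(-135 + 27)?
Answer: 1/756 ≈ 0.0013228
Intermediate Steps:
G = 756 (G = -7*(-108) = 756)
1/G = 1/756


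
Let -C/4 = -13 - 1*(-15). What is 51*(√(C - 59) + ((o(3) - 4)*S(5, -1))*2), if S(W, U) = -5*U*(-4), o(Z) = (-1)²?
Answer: 6120 + 51*I*√67 ≈ 6120.0 + 417.45*I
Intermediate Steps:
o(Z) = 1
S(W, U) = 20*U
C = -8 (C = -4*(-13 - 1*(-15)) = -4*(-13 + 15) = -4*2 = -8)
51*(√(C - 59) + ((o(3) - 4)*S(5, -1))*2) = 51*(√(-8 - 59) + ((1 - 4)*(20*(-1)))*2) = 51*(√(-67) - 3*(-20)*2) = 51*(I*√67 + 60*2) = 51*(I*√67 + 120) = 51*(120 + I*√67) = 6120 + 51*I*√67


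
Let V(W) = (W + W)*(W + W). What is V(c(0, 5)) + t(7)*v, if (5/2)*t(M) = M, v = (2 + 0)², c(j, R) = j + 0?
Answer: 56/5 ≈ 11.200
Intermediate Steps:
c(j, R) = j
V(W) = 4*W² (V(W) = (2*W)*(2*W) = 4*W²)
v = 4 (v = 2² = 4)
t(M) = 2*M/5
V(c(0, 5)) + t(7)*v = 4*0² + ((⅖)*7)*4 = 4*0 + (14/5)*4 = 0 + 56/5 = 56/5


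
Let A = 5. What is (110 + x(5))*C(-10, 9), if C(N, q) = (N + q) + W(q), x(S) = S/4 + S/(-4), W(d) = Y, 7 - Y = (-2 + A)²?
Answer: -330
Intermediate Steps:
Y = -2 (Y = 7 - (-2 + 5)² = 7 - 1*3² = 7 - 1*9 = 7 - 9 = -2)
W(d) = -2
x(S) = 0 (x(S) = S*(¼) + S*(-¼) = S/4 - S/4 = 0)
C(N, q) = -2 + N + q (C(N, q) = (N + q) - 2 = -2 + N + q)
(110 + x(5))*C(-10, 9) = (110 + 0)*(-2 - 10 + 9) = 110*(-3) = -330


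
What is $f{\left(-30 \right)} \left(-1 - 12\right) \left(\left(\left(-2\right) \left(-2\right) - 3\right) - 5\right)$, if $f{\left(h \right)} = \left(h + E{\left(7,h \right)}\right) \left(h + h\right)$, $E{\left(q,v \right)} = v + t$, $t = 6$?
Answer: $168480$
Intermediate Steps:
$E{\left(q,v \right)} = 6 + v$ ($E{\left(q,v \right)} = v + 6 = 6 + v$)
$f{\left(h \right)} = 2 h \left(6 + 2 h\right)$ ($f{\left(h \right)} = \left(h + \left(6 + h\right)\right) \left(h + h\right) = \left(6 + 2 h\right) 2 h = 2 h \left(6 + 2 h\right)$)
$f{\left(-30 \right)} \left(-1 - 12\right) \left(\left(\left(-2\right) \left(-2\right) - 3\right) - 5\right) = 4 \left(-30\right) \left(3 - 30\right) \left(-1 - 12\right) \left(\left(\left(-2\right) \left(-2\right) - 3\right) - 5\right) = 4 \left(-30\right) \left(-27\right) \left(- 13 \left(\left(4 - 3\right) - 5\right)\right) = 3240 \left(- 13 \left(1 - 5\right)\right) = 3240 \left(\left(-13\right) \left(-4\right)\right) = 3240 \cdot 52 = 168480$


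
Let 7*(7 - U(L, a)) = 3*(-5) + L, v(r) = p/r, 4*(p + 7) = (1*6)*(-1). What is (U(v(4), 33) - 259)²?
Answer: 195300625/3136 ≈ 62277.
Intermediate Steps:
p = -17/2 (p = -7 + ((1*6)*(-1))/4 = -7 + (6*(-1))/4 = -7 + (¼)*(-6) = -7 - 3/2 = -17/2 ≈ -8.5000)
v(r) = -17/(2*r)
U(L, a) = 64/7 - L/7 (U(L, a) = 7 - (3*(-5) + L)/7 = 7 - (-15 + L)/7 = 7 + (15/7 - L/7) = 64/7 - L/7)
(U(v(4), 33) - 259)² = ((64/7 - (-17)/(14*4)) - 259)² = ((64/7 - ⅐*(-17/8)) - 259)² = ((64/7 + 17/56) - 259)² = (529/56 - 259)² = (-13975/56)² = 195300625/3136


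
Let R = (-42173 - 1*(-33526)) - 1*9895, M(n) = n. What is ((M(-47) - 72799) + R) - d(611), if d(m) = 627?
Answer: -92015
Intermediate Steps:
R = -18542 (R = (-42173 + 33526) - 9895 = -8647 - 9895 = -18542)
((M(-47) - 72799) + R) - d(611) = ((-47 - 72799) - 18542) - 1*627 = (-72846 - 18542) - 627 = -91388 - 627 = -92015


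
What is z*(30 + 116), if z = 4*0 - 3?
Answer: -438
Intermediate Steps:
z = -3 (z = 0 - 3 = -3)
z*(30 + 116) = -3*(30 + 116) = -3*146 = -438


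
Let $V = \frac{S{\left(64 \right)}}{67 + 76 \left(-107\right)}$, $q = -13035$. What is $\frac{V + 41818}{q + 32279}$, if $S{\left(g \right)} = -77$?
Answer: $\frac{337262247}{155202860} \approx 2.173$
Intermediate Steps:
$V = \frac{77}{8065}$ ($V = - \frac{77}{67 + 76 \left(-107\right)} = - \frac{77}{67 - 8132} = - \frac{77}{-8065} = \left(-77\right) \left(- \frac{1}{8065}\right) = \frac{77}{8065} \approx 0.0095474$)
$\frac{V + 41818}{q + 32279} = \frac{\frac{77}{8065} + 41818}{-13035 + 32279} = \frac{337262247}{8065 \cdot 19244} = \frac{337262247}{8065} \cdot \frac{1}{19244} = \frac{337262247}{155202860}$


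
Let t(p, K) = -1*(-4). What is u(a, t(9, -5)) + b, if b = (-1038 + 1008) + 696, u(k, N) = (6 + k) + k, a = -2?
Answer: 668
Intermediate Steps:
t(p, K) = 4
u(k, N) = 6 + 2*k
b = 666 (b = -30 + 696 = 666)
u(a, t(9, -5)) + b = (6 + 2*(-2)) + 666 = (6 - 4) + 666 = 2 + 666 = 668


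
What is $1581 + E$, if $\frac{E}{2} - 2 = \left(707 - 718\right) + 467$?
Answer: $2497$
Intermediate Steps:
$E = 916$ ($E = 4 + 2 \left(\left(707 - 718\right) + 467\right) = 4 + 2 \left(-11 + 467\right) = 4 + 2 \cdot 456 = 4 + 912 = 916$)
$1581 + E = 1581 + 916 = 2497$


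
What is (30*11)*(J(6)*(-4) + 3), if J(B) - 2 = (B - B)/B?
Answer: -1650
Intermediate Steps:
J(B) = 2 (J(B) = 2 + (B - B)/B = 2 + 0/B = 2 + 0 = 2)
(30*11)*(J(6)*(-4) + 3) = (30*11)*(2*(-4) + 3) = 330*(-8 + 3) = 330*(-5) = -1650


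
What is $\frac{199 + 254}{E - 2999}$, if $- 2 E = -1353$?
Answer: $- \frac{906}{4645} \approx -0.19505$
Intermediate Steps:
$E = \frac{1353}{2}$ ($E = \left(- \frac{1}{2}\right) \left(-1353\right) = \frac{1353}{2} \approx 676.5$)
$\frac{199 + 254}{E - 2999} = \frac{199 + 254}{\frac{1353}{2} - 2999} = \frac{453}{\frac{1353}{2} - 2999} = \frac{453}{- \frac{4645}{2}} = 453 \left(- \frac{2}{4645}\right) = - \frac{906}{4645}$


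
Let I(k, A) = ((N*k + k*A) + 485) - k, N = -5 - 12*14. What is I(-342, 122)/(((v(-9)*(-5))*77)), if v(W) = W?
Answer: 18269/3465 ≈ 5.2724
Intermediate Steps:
N = -173 (N = -5 - 168 = -173)
I(k, A) = 485 - 174*k + A*k (I(k, A) = ((-173*k + k*A) + 485) - k = ((-173*k + A*k) + 485) - k = (485 - 173*k + A*k) - k = 485 - 174*k + A*k)
I(-342, 122)/(((v(-9)*(-5))*77)) = (485 - 174*(-342) + 122*(-342))/((-9*(-5)*77)) = (485 + 59508 - 41724)/((45*77)) = 18269/3465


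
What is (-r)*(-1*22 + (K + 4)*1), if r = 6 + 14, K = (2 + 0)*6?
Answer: 120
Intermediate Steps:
K = 12 (K = 2*6 = 12)
r = 20
(-r)*(-1*22 + (K + 4)*1) = (-1*20)*(-1*22 + (12 + 4)*1) = -20*(-22 + 16*1) = -20*(-22 + 16) = -20*(-6) = 120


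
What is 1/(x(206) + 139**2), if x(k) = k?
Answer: 1/19527 ≈ 5.1211e-5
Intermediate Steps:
1/(x(206) + 139**2) = 1/(206 + 139**2) = 1/(206 + 19321) = 1/19527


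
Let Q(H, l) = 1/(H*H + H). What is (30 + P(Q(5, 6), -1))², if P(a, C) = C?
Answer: 841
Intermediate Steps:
Q(H, l) = 1/(H + H²) (Q(H, l) = 1/(H² + H) = 1/(H + H²))
(30 + P(Q(5, 6), -1))² = (30 - 1)² = 29² = 841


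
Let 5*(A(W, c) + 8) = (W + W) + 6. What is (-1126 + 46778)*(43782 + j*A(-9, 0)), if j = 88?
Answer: 9784775768/5 ≈ 1.9570e+9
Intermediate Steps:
A(W, c) = -34/5 + 2*W/5 (A(W, c) = -8 + ((W + W) + 6)/5 = -8 + (2*W + 6)/5 = -8 + (6 + 2*W)/5 = -8 + (6/5 + 2*W/5) = -34/5 + 2*W/5)
(-1126 + 46778)*(43782 + j*A(-9, 0)) = (-1126 + 46778)*(43782 + 88*(-34/5 + (2/5)*(-9))) = 45652*(43782 + 88*(-34/5 - 18/5)) = 45652*(43782 + 88*(-52/5)) = 45652*(43782 - 4576/5) = 45652*(214334/5) = 9784775768/5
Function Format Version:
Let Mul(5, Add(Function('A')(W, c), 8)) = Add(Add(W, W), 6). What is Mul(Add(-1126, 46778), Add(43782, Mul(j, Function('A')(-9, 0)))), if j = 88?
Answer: Rational(9784775768, 5) ≈ 1.9570e+9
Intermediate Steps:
Function('A')(W, c) = Add(Rational(-34, 5), Mul(Rational(2, 5), W)) (Function('A')(W, c) = Add(-8, Mul(Rational(1, 5), Add(Add(W, W), 6))) = Add(-8, Mul(Rational(1, 5), Add(Mul(2, W), 6))) = Add(-8, Mul(Rational(1, 5), Add(6, Mul(2, W)))) = Add(-8, Add(Rational(6, 5), Mul(Rational(2, 5), W))) = Add(Rational(-34, 5), Mul(Rational(2, 5), W)))
Mul(Add(-1126, 46778), Add(43782, Mul(j, Function('A')(-9, 0)))) = Mul(Add(-1126, 46778), Add(43782, Mul(88, Add(Rational(-34, 5), Mul(Rational(2, 5), -9))))) = Mul(45652, Add(43782, Mul(88, Add(Rational(-34, 5), Rational(-18, 5))))) = Mul(45652, Add(43782, Mul(88, Rational(-52, 5)))) = Mul(45652, Add(43782, Rational(-4576, 5))) = Mul(45652, Rational(214334, 5)) = Rational(9784775768, 5)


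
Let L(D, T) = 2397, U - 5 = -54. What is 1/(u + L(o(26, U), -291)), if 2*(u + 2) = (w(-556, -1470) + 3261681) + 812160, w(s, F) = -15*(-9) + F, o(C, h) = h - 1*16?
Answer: 1/2038648 ≈ 4.9052e-7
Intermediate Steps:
U = -49 (U = 5 - 54 = -49)
o(C, h) = -16 + h (o(C, h) = h - 16 = -16 + h)
w(s, F) = 135 + F
u = 2036251 (u = -2 + (((135 - 1470) + 3261681) + 812160)/2 = -2 + ((-1335 + 3261681) + 812160)/2 = -2 + (3260346 + 812160)/2 = -2 + (½)*4072506 = -2 + 2036253 = 2036251)
1/(u + L(o(26, U), -291)) = 1/(2036251 + 2397) = 1/2038648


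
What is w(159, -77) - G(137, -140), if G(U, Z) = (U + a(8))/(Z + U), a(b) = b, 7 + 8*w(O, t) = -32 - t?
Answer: 637/12 ≈ 53.083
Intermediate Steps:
w(O, t) = -39/8 - t/8 (w(O, t) = -7/8 + (-32 - t)/8 = -7/8 + (-4 - t/8) = -39/8 - t/8)
G(U, Z) = (8 + U)/(U + Z) (G(U, Z) = (U + 8)/(Z + U) = (8 + U)/(U + Z))
w(159, -77) - G(137, -140) = (-39/8 - ⅛*(-77)) - (8 + 137)/(137 - 140) = (-39/8 + 77/8) - 145/(-3) = 19/4 - (-1)*145/3 = 19/4 - 1*(-145/3) = 19/4 + 145/3 = 637/12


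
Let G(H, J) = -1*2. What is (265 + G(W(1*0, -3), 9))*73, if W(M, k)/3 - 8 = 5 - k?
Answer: 19199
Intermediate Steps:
W(M, k) = 39 - 3*k (W(M, k) = 24 + 3*(5 - k) = 24 + (15 - 3*k) = 39 - 3*k)
G(H, J) = -2
(265 + G(W(1*0, -3), 9))*73 = (265 - 2)*73 = 263*73 = 19199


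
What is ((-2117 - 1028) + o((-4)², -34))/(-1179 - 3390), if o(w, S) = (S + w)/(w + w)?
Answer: 50329/73104 ≈ 0.68846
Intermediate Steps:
o(w, S) = (S + w)/(2*w) (o(w, S) = (S + w)/((2*w)) = (S + w)*(1/(2*w)) = (S + w)/(2*w))
((-2117 - 1028) + o((-4)², -34))/(-1179 - 3390) = ((-2117 - 1028) + (-34 + (-4)²)/(2*((-4)²)))/(-1179 - 3390) = (-3145 + (½)*(-34 + 16)/16)/(-4569) = (-3145 + (½)*(1/16)*(-18))*(-1/4569) = (-3145 - 9/16)*(-1/4569) = -50329/16*(-1/4569) = 50329/73104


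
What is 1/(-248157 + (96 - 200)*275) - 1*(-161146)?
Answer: 44598283521/276757 ≈ 1.6115e+5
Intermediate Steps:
1/(-248157 + (96 - 200)*275) - 1*(-161146) = 1/(-248157 - 104*275) + 161146 = 1/(-248157 - 28600) + 161146 = 1/(-276757) + 161146 = -1/276757 + 161146 = 44598283521/276757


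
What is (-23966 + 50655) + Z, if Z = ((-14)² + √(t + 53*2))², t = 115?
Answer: 65326 + 392*√221 ≈ 71154.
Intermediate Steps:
Z = (196 + √221)² (Z = ((-14)² + √(115 + 53*2))² = (196 + √(115 + 106))² = (196 + √221)² ≈ 44465.)
(-23966 + 50655) + Z = (-23966 + 50655) + (196 + √221)² = 26689 + (196 + √221)²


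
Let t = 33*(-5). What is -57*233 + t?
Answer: -13446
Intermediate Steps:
t = -165
-57*233 + t = -57*233 - 165 = -13281 - 165 = -13446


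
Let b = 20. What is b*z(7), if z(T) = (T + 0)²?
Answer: 980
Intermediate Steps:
z(T) = T²
b*z(7) = 20*7² = 20*49 = 980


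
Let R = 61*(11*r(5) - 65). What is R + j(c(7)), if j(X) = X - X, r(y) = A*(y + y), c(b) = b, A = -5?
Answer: -37515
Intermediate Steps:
r(y) = -10*y (r(y) = -5*(y + y) = -10*y)
j(X) = 0
R = -37515 (R = 61*(11*(-10*5) - 65) = 61*(11*(-50) - 65) = 61*(-550 - 65) = 61*(-615) = -37515)
R + j(c(7)) = -37515 + 0 = -37515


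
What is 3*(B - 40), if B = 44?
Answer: 12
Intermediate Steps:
3*(B - 40) = 3*(44 - 40) = 3*4 = 12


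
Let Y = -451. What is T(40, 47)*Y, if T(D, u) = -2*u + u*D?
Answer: -805486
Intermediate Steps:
T(D, u) = -2*u + D*u
T(40, 47)*Y = (47*(-2 + 40))*(-451) = (47*38)*(-451) = 1786*(-451) = -805486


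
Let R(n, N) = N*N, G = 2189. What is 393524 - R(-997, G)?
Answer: -4398197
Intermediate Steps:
R(n, N) = N²
393524 - R(-997, G) = 393524 - 1*2189² = 393524 - 1*4791721 = 393524 - 4791721 = -4398197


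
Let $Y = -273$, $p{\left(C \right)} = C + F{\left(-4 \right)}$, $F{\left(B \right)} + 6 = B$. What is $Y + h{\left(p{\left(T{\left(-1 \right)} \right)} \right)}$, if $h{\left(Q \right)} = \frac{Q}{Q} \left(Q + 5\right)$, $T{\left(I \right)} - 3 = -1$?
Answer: $-276$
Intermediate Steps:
$T{\left(I \right)} = 2$ ($T{\left(I \right)} = 3 - 1 = 2$)
$F{\left(B \right)} = -6 + B$
$p{\left(C \right)} = -10 + C$ ($p{\left(C \right)} = C - 10 = -10 + C$)
$h{\left(Q \right)} = 5 + Q$ ($h{\left(Q \right)} = 1 \left(5 + Q\right) = 5 + Q$)
$Y + h{\left(p{\left(T{\left(-1 \right)} \right)} \right)} = -273 + \left(5 + \left(-10 + 2\right)\right) = -273 + \left(5 - 8\right) = -273 - 3 = -276$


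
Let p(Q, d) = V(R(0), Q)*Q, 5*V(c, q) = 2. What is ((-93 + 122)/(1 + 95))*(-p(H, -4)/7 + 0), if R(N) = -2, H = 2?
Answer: -29/840 ≈ -0.034524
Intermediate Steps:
V(c, q) = 2/5 (V(c, q) = (1/5)*2 = 2/5)
p(Q, d) = 2*Q/5
((-93 + 122)/(1 + 95))*(-p(H, -4)/7 + 0) = ((-93 + 122)/(1 + 95))*(-(2/5)*2/7 + 0) = (29/96)*(-4/(5*7) + 0) = (29*(1/96))*(-1*4/35 + 0) = 29*(-4/35 + 0)/96 = (29/96)*(-4/35) = -29/840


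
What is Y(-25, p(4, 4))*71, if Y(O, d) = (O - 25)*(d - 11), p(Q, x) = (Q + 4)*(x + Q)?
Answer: -188150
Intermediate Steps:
p(Q, x) = (4 + Q)*(Q + x)
Y(O, d) = (-25 + O)*(-11 + d)
Y(-25, p(4, 4))*71 = (275 - 25*(4² + 4*4 + 4*4 + 4*4) - 11*(-25) - 25*(4² + 4*4 + 4*4 + 4*4))*71 = (275 - 25*(16 + 16 + 16 + 16) + 275 - 25*(16 + 16 + 16 + 16))*71 = (275 - 25*64 + 275 - 25*64)*71 = (275 - 1600 + 275 - 1600)*71 = -2650*71 = -188150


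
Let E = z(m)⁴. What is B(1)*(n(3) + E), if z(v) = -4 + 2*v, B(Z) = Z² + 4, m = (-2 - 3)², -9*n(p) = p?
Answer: 67161835/3 ≈ 2.2387e+7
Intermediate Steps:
n(p) = -p/9
m = 25 (m = (-5)² = 25)
B(Z) = 4 + Z²
E = 4477456 (E = (-4 + 2*25)⁴ = (-4 + 50)⁴ = 46⁴ = 4477456)
B(1)*(n(3) + E) = (4 + 1²)*(-⅑*3 + 4477456) = (4 + 1)*(-⅓ + 4477456) = 5*(13432367/3) = 67161835/3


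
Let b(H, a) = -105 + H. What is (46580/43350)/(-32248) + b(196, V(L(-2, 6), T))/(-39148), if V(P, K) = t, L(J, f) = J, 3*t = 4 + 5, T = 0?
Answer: -47440087/20120212470 ≈ -0.0023578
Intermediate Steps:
t = 3 (t = (4 + 5)/3 = (⅓)*9 = 3)
V(P, K) = 3
(46580/43350)/(-32248) + b(196, V(L(-2, 6), T))/(-39148) = (46580/43350)/(-32248) + (-105 + 196)/(-39148) = (46580*(1/43350))*(-1/32248) + 91*(-1/39148) = (274/255)*(-1/32248) - 91/39148 = -137/4111620 - 91/39148 = -47440087/20120212470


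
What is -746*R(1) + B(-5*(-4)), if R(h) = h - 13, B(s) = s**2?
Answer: 9352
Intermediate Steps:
R(h) = -13 + h
-746*R(1) + B(-5*(-4)) = -746*(-13 + 1) + (-5*(-4))**2 = -746*(-12) + 20**2 = 8952 + 400 = 9352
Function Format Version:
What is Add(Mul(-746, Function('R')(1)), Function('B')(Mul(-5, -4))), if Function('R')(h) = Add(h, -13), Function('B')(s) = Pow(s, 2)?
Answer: 9352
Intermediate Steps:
Function('R')(h) = Add(-13, h)
Add(Mul(-746, Function('R')(1)), Function('B')(Mul(-5, -4))) = Add(Mul(-746, Add(-13, 1)), Pow(Mul(-5, -4), 2)) = Add(Mul(-746, -12), Pow(20, 2)) = Add(8952, 400) = 9352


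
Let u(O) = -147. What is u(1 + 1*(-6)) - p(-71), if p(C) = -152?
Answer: 5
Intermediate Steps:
u(1 + 1*(-6)) - p(-71) = -147 - 1*(-152) = -147 + 152 = 5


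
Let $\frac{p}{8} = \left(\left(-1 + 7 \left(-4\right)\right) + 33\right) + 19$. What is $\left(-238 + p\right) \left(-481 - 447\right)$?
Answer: $50112$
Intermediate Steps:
$p = 184$ ($p = 8 \left(\left(\left(-1 + 7 \left(-4\right)\right) + 33\right) + 19\right) = 8 \left(\left(\left(-1 - 28\right) + 33\right) + 19\right) = 8 \left(\left(-29 + 33\right) + 19\right) = 8 \left(4 + 19\right) = 8 \cdot 23 = 184$)
$\left(-238 + p\right) \left(-481 - 447\right) = \left(-238 + 184\right) \left(-481 - 447\right) = \left(-54\right) \left(-928\right) = 50112$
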